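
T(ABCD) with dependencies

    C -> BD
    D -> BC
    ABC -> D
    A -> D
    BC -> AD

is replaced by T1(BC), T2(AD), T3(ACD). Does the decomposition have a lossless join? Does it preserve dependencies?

lossless and dependency-preserving

Lossless test (chase): Rows 1 and 3 agree on C; apply C→BD and equate their BD entries. Rows 1 and 2 agree on D; apply D→BC and equate their BC entries. Rows 1 and 2 agree on BC; apply BC→AD and equate their AD entries. Row 1 is now all distinguished symbols — the join is lossless.
Dependency preservation: C → BD; D → BC; ABC → D; BC → AD are not contained in any single fragment, but the restricted closure of each left-hand side across the fragments still reaches the right-hand side; the remaining FDs each lie inside some fragment. All dependencies are preserved.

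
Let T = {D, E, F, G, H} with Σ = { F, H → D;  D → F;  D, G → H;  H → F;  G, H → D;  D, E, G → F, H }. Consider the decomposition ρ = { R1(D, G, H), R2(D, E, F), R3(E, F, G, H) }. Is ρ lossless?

Yes

Chase test. Columns are D, E, F, G, H; row i has aⱼ where attribute j ∈ Ri, else bᵢⱼ.
Initial tableau (one row per fragment):
  row 1: a1 b12 b13 a4 a5
  row 2: a1 a2 a3 b24 b25
  row 3: b31 a2 a3 a4 a5
Rows 1 and 2 agree on D; apply D→F and equate their F entries.
Rows 1 and 3 agree on G, H; apply G, H→D and equate their D entries.
Row 3 is now all distinguished symbols — the join is lossless.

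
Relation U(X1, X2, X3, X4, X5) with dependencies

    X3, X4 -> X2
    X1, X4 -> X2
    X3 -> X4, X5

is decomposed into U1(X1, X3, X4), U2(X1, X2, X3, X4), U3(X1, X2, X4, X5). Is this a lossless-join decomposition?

No

Chase test. Columns are X1, X2, X3, X4, X5; row i has aⱼ where attribute j ∈ Ui, else bᵢⱼ.
Initial tableau (one row per fragment):
  row 1: a1 b12 a3 a4 b15
  row 2: a1 a2 a3 a4 b25
  row 3: a1 a2 b33 a4 a5
Rows 1 and 2 agree on X3, X4; apply X3, X4→X2 and equate their X2 entries.
Rows 1 and 2 agree on X3; apply X3→X4, X5 and equate their X4, X5 entries.
No row becomes fully distinguished — the join is lossy.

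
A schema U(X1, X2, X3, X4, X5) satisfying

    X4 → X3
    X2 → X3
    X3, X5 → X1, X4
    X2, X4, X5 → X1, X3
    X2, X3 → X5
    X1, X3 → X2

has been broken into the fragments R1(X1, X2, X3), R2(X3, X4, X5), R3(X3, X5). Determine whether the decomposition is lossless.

No

Chase test. Columns are X1, X2, X3, X4, X5; row i has aⱼ where attribute j ∈ Ri, else bᵢⱼ.
Initial tableau (one row per fragment):
  row 1: a1 a2 a3 b14 b15
  row 2: b21 b22 a3 a4 a5
  row 3: b31 b32 a3 b34 a5
Rows 2 and 3 agree on X3, X5; apply X3, X5→X1, X4 and equate their X1, X4 entries.
Rows 2 and 3 agree on X1, X3; apply X1, X3→X2 and equate their X2 entries.
No row becomes fully distinguished — the join is lossy.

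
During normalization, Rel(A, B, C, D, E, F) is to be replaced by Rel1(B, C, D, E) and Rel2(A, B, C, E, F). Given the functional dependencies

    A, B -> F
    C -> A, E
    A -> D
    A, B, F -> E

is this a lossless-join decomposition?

Yes

Common attributes: Rel1 ∩ Rel2 = {B, C, E}.
Closure of {B, C, E}: C → A, E applies, adding A; A → D applies, adding D; A, B → F applies, adding F. So (B, C, E)⁺ = {A, B, C, D, E, F}.
This closure contains every attribute of Rel1, so Rel1 ∩ Rel2 → Rel1. The join is lossless.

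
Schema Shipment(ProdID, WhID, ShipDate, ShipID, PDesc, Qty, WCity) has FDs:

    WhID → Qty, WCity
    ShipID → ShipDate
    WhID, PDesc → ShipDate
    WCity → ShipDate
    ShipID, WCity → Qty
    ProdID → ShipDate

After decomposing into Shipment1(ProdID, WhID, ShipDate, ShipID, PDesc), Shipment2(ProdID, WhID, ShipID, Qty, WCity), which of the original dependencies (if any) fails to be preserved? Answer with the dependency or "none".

Check WCity → ShipDate: no single fragment contains all of {ShipDate, WCity}, and the restricted closure of {WCity} across the fragments never reaches {ShipDate}.
WhID → Qty, WCity is preserved.
ShipID → ShipDate is preserved.
WhID, PDesc → ShipDate is preserved.
ShipID, WCity → Qty is preserved.
ProdID → ShipDate is preserved.

WCity → ShipDate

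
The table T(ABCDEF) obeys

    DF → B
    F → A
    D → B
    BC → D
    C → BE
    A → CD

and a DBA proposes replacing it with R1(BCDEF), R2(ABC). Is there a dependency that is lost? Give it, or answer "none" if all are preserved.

Check F → A: no single fragment contains all of {AF}, and the restricted closure of {F} across the fragments never reaches {A}.
DF → B is preserved.
D → B is preserved.
BC → D is preserved.
C → BE is preserved.
A → CD is preserved.

F → A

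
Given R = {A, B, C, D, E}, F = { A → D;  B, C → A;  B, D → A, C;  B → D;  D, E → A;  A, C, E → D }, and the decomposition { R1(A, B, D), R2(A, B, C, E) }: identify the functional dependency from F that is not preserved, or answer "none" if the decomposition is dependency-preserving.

D, E → A

Check D, E → A: no single fragment contains all of {A, D, E}, and the restricted closure of {D, E} across the fragments never reaches {A}.
A → D is preserved.
B, C → A is preserved.
B, D → A, C is preserved.
B → D is preserved.
A, C, E → D is preserved.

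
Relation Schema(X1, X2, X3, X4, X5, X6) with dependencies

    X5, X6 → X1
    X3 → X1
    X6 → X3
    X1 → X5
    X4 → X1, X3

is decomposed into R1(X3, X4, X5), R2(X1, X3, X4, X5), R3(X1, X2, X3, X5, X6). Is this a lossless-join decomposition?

Chase test. Columns are X1, X2, X3, X4, X5, X6; row i has aⱼ where attribute j ∈ Ri, else bᵢⱼ.
Initial tableau (one row per fragment):
  row 1: b11 b12 a3 a4 a5 b16
  row 2: a1 b22 a3 a4 a5 b26
  row 3: a1 a2 a3 b34 a5 a6
Rows 1 and 2 agree on X3; apply X3→X1 and equate their X1 entries.
No row becomes fully distinguished — the join is lossy.

No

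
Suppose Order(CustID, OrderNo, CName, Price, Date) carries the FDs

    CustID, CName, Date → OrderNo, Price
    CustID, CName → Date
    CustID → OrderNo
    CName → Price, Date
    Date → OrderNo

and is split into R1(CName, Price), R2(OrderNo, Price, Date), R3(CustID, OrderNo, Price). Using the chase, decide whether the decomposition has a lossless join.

Chase test. Columns are CustID, OrderNo, CName, Price, Date; row i has aⱼ where attribute j ∈ Ri, else bᵢⱼ.
Initial tableau (one row per fragment):
  row 1: b11 b12 a3 a4 b15
  row 2: b21 a2 b23 a4 a5
  row 3: a1 a2 b33 a4 b35
No row becomes fully distinguished — the join is lossy.

No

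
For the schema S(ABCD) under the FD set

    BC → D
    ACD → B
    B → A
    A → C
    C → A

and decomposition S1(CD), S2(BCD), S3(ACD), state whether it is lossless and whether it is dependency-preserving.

lossless and dependency-preserving

Lossless test (chase): Rows 1 and 2 agree on C; apply C→A and equate their A entries. Rows 1 and 3 agree on C; apply C→A and equate their A entries. Rows 1 and 2 agree on ACD; apply ACD→B and equate their B entries. Rows 1 and 3 agree on ACD; apply ACD→B and equate their B entries. Row 1 is now all distinguished symbols — the join is lossless.
Dependency preservation: ACD → B; B → A are not contained in any single fragment, but the restricted closure of each left-hand side across the fragments still reaches the right-hand side; the remaining FDs each lie inside some fragment. All dependencies are preserved.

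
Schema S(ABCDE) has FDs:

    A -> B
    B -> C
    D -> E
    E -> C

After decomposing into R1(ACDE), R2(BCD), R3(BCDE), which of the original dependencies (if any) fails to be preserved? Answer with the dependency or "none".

Check A → B: no single fragment contains all of {AB}, and the restricted closure of {A} across the fragments never reaches {B}.
B → C is preserved.
D → E is preserved.
E → C is preserved.

A -> B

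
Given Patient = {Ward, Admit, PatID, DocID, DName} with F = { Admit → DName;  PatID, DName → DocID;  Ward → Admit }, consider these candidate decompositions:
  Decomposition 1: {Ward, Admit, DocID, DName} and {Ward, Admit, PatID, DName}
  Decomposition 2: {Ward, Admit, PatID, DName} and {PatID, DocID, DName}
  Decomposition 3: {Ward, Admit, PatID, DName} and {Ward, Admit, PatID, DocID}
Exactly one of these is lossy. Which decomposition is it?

Decomposition 1: common = {Ward, Admit, DName}, closure = {Ward, Admit, DName} → lossy.
Decomposition 2: common = {PatID, DName}, closure = {PatID, DocID, DName} → lossless.
Decomposition 3: common = {Ward, Admit, PatID}, closure = {Ward, Admit, PatID, DocID, DName} → lossless.

Decomposition 1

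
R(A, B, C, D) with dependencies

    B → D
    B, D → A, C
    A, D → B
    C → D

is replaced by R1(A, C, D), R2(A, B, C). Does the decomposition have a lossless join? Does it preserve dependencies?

Lossless test: (A, C)⁺ = {A, B, C, D}, which contains all of one fragment — lossless.
Dependency preservation: B → D; B, D → A, C; A, D → B are not contained in any single fragment, but the restricted closure of each left-hand side across the fragments still reaches the right-hand side; the remaining FDs each lie inside some fragment. All dependencies are preserved.

lossless and dependency-preserving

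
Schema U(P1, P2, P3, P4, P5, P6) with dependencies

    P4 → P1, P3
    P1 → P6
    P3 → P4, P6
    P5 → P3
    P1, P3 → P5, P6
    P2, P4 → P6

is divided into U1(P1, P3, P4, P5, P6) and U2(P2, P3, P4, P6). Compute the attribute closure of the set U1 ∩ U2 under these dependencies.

P1, P3, P4, P5, P6

U1 ∩ U2 = {P3, P4, P6}.
P4 → P1, P3 applies, adding P1
P1, P3 → P5, P6 applies, adding P5
Closure: {P1, P3, P4, P5, P6}.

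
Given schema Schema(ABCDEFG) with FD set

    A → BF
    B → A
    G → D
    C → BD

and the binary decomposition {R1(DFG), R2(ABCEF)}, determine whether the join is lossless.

Common attributes: R1 ∩ R2 = {F}.
No dependency enlarges {F}, so (F)⁺ = {F}.
The closure contains neither all of R1 = {DFG} nor all of R2 = {ABCEF}, so the common attributes are not a superkey of either fragment. The join is lossy.

No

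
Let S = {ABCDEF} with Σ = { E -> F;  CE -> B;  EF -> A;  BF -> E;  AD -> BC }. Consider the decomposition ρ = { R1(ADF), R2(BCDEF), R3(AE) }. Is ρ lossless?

Yes

Chase test. Columns are ABCDEF; row i has aⱼ where attribute j ∈ Ri, else bᵢⱼ.
Initial tableau (one row per fragment):
  row 1: a1 b12 b13 a4 b15 a6
  row 2: b21 a2 a3 a4 a5 a6
  row 3: a1 b32 b33 b34 a5 b36
Rows 2 and 3 agree on E; apply E→F and equate their F entries.
Rows 2 and 3 agree on EF; apply EF→A and equate their A entries.
Rows 1 and 2 agree on AD; apply AD→BC and equate their BC entries.
Rows 1 and 2 agree on BF; apply BF→E and equate their E entries.
Row 1 is now all distinguished symbols — the join is lossless.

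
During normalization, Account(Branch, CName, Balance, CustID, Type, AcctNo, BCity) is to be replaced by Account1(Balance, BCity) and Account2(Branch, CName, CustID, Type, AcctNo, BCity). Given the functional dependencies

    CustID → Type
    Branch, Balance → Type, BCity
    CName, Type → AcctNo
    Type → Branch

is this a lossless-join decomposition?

No

Common attributes: Account1 ∩ Account2 = {BCity}.
No dependency enlarges {BCity}, so (BCity)⁺ = {BCity}.
The closure contains neither all of Account1 = {Balance, BCity} nor all of Account2 = {Branch, CName, CustID, Type, AcctNo, BCity}, so the common attributes are not a superkey of either fragment. The join is lossy.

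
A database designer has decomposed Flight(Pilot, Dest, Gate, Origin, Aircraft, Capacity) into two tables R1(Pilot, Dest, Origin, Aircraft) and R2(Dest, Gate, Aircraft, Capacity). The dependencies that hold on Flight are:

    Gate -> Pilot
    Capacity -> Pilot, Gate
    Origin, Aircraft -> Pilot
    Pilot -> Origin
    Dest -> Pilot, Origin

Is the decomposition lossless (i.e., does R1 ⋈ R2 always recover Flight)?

Common attributes: R1 ∩ R2 = {Dest, Aircraft}.
Closure of {Dest, Aircraft}: Dest → Pilot, Origin applies, adding Pilot, Origin. So (Dest, Aircraft)⁺ = {Pilot, Dest, Origin, Aircraft}.
This closure contains every attribute of R1, so R1 ∩ R2 → R1. The join is lossless.

Yes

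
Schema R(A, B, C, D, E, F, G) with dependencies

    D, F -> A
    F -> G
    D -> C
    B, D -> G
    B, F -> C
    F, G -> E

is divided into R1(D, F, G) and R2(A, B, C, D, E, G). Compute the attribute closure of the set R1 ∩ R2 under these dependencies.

R1 ∩ R2 = {D, G}.
D → C applies, adding C
Closure: {C, D, G}.

C, D, G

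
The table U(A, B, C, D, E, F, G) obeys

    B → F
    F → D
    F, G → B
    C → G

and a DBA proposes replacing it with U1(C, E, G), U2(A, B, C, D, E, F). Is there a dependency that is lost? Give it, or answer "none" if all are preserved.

Check F, G → B: no single fragment contains all of {B, F, G}, and the restricted closure of {F, G} across the fragments never reaches {B}.
B → F is preserved.
F → D is preserved.
C → G is preserved.

F, G → B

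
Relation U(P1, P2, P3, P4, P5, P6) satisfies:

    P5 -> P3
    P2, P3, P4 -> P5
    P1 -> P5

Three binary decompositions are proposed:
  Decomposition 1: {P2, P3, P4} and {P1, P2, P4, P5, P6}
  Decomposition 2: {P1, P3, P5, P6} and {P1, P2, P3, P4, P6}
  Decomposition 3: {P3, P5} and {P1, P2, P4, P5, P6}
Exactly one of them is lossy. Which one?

Decomposition 1: common = {P2, P4}, closure = {P2, P4} → lossy.
Decomposition 2: common = {P1, P3, P6}, closure = {P1, P3, P5, P6} → lossless.
Decomposition 3: common = {P5}, closure = {P3, P5} → lossless.

Decomposition 1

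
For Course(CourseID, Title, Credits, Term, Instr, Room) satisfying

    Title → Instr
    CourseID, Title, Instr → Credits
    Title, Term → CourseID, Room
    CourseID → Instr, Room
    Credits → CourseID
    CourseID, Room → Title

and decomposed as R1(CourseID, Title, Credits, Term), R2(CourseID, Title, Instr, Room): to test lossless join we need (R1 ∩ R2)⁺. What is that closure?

CourseID, Title, Credits, Instr, Room

R1 ∩ R2 = {CourseID, Title}.
Title → Instr applies, adding Instr
CourseID, Title, Instr → Credits applies, adding Credits
CourseID → Instr, Room applies, adding Room
Closure: {CourseID, Title, Credits, Instr, Room}.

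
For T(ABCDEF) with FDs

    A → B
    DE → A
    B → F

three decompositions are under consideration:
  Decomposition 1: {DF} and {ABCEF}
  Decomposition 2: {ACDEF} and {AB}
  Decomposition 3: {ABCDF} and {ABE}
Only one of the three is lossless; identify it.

Decomposition 2

Decomposition 1: common = {F}, closure = {F} → lossy.
Decomposition 2: common = {A}, closure = {ABF} → lossless.
Decomposition 3: common = {AB}, closure = {ABF} → lossy.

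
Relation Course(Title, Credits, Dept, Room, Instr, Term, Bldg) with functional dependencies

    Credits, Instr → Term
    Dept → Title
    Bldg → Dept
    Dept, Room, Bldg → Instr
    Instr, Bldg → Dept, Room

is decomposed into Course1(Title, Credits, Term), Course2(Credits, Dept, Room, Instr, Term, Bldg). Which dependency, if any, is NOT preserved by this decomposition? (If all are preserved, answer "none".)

Check Dept → Title: no single fragment contains all of {Title, Dept}, and the restricted closure of {Dept} across the fragments never reaches {Title}.
Credits, Instr → Term is preserved.
Bldg → Dept is preserved.
Dept, Room, Bldg → Instr is preserved.
Instr, Bldg → Dept, Room is preserved.

Dept → Title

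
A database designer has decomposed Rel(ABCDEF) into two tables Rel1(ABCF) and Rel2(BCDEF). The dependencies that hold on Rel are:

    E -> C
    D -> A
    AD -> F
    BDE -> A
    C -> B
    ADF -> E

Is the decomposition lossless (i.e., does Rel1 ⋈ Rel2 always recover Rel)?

No

Common attributes: Rel1 ∩ Rel2 = {BCF}.
No dependency enlarges {BCF}, so (BCF)⁺ = {BCF}.
The closure contains neither all of Rel1 = {ABCF} nor all of Rel2 = {BCDEF}, so the common attributes are not a superkey of either fragment. The join is lossy.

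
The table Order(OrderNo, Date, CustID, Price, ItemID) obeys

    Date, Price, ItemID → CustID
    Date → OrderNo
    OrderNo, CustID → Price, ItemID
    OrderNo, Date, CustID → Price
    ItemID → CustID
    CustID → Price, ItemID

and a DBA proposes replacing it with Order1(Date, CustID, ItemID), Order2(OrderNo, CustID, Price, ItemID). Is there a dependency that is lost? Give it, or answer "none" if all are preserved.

Check Date → OrderNo: no single fragment contains all of {OrderNo, Date}, and the restricted closure of {Date} across the fragments never reaches {OrderNo}.
Date, Price, ItemID → CustID is preserved.
OrderNo, CustID → Price, ItemID is preserved.
OrderNo, Date, CustID → Price is preserved.
ItemID → CustID is preserved.
CustID → Price, ItemID is preserved.

Date → OrderNo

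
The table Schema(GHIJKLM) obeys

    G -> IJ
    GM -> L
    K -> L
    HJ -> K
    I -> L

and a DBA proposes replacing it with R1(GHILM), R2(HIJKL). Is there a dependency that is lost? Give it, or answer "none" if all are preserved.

G -> IJ

Check G → IJ: no single fragment contains all of {GIJ}, and the restricted closure of {G} across the fragments never reaches {IJ}.
GM → L is preserved.
K → L is preserved.
HJ → K is preserved.
I → L is preserved.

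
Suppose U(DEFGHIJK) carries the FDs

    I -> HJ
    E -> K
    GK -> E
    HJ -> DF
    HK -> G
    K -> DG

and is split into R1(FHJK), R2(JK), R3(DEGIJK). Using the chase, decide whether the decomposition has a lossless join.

Chase test. Columns are DEFGHIJK; row i has aⱼ where attribute j ∈ Ri, else bᵢⱼ.
Initial tableau (one row per fragment):
  row 1: b11 b12 a3 b14 a5 b16 a7 a8
  row 2: b21 b22 b23 b24 b25 b26 a7 a8
  row 3: a1 a2 b33 a4 b35 a6 a7 a8
Rows 1 and 2 agree on K; apply K→DG and equate their DG entries.
Rows 1 and 3 agree on K; apply K→DG and equate their DG entries.
Rows 1 and 2 agree on GK; apply GK→E and equate their E entries.
Rows 1 and 3 agree on GK; apply GK→E and equate their E entries.
No row becomes fully distinguished — the join is lossy.

No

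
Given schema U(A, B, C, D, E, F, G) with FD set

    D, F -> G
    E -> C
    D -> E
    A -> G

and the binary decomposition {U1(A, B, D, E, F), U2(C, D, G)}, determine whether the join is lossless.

Common attributes: U1 ∩ U2 = {D}.
Closure of {D}: D → E applies, adding E; E → C applies, adding C. So (D)⁺ = {C, D, E}.
The closure contains neither all of U1 = {A, B, D, E, F} nor all of U2 = {C, D, G}, so the common attributes are not a superkey of either fragment. The join is lossy.

No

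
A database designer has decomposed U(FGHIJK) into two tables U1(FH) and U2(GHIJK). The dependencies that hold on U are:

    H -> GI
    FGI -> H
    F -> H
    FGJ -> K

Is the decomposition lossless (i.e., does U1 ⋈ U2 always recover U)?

No

Common attributes: U1 ∩ U2 = {H}.
Closure of {H}: H → GI applies, adding GI. So (H)⁺ = {GHI}.
The closure contains neither all of U1 = {FH} nor all of U2 = {GHIJK}, so the common attributes are not a superkey of either fragment. The join is lossy.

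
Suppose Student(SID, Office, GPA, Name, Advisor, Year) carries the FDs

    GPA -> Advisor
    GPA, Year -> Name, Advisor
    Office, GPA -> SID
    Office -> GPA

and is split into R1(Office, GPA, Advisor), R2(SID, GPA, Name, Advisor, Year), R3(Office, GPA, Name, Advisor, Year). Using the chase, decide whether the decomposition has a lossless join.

No

Chase test. Columns are SID, Office, GPA, Name, Advisor, Year; row i has aⱼ where attribute j ∈ Ri, else bᵢⱼ.
Initial tableau (one row per fragment):
  row 1: b11 a2 a3 b14 a5 b16
  row 2: a1 b22 a3 a4 a5 a6
  row 3: b31 a2 a3 a4 a5 a6
Rows 1 and 3 agree on Office, GPA; apply Office, GPA→SID and equate their SID entries.
No row becomes fully distinguished — the join is lossy.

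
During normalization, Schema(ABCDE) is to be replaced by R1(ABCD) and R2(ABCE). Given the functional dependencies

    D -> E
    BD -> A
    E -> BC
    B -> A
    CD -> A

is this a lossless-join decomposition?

No

Common attributes: R1 ∩ R2 = {ABC}.
No dependency enlarges {ABC}, so (ABC)⁺ = {ABC}.
The closure contains neither all of R1 = {ABCD} nor all of R2 = {ABCE}, so the common attributes are not a superkey of either fragment. The join is lossy.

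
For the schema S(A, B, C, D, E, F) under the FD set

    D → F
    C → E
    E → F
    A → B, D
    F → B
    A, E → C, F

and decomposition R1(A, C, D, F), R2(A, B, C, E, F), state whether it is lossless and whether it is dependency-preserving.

lossless and dependency-preserving

Lossless test: (A, C, F)⁺ = {A, B, C, D, E, F}, which contains all of one fragment — lossless.
Dependency preservation: A → B, D is not contained in any single fragment, but the restricted closure of its left-hand side across the fragments still reaches the right-hand side; the remaining FDs each lie inside some fragment. All dependencies are preserved.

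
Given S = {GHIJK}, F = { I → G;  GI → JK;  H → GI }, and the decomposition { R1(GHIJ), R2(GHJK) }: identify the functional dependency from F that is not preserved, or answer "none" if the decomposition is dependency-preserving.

GI → JK

Check GI → JK: no single fragment contains all of {GIJK}, and the restricted closure of {GI} across the fragments never reaches {JK}.
I → G is preserved.
H → GI is preserved.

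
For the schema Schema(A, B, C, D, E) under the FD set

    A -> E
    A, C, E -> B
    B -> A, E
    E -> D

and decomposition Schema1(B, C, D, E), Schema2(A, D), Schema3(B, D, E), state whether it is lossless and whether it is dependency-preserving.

Lossless test (chase): Rows 1 and 3 agree on B; apply B→A, E and equate their A, E entries. No row becomes fully distinguished — the join is lossy.
Dependency preservation: the restricted closure of {A} across the fragments never reaches {E}, so A → E cannot be enforced without a join — not preserved.

lossy and not dependency-preserving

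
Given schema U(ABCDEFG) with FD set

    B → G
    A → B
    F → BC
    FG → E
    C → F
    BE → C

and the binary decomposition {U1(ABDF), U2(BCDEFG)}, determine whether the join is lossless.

Common attributes: U1 ∩ U2 = {BDF}.
Closure of {BDF}: B → G applies, adding G; F → BC applies, adding C; FG → E applies, adding E. So (BDF)⁺ = {BCDEFG}.
This closure contains every attribute of U2, so U1 ∩ U2 → U2. The join is lossless.

Yes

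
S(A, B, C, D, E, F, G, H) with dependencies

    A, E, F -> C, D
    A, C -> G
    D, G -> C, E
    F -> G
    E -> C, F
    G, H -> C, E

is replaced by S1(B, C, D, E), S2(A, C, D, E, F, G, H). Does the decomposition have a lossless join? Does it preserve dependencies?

Lossless test: (C, D, E)⁺ = {C, D, E, F, G}, which is a superkey of neither fragment — lossy.
Dependency preservation: every FD's attributes lie within a single fragment, so each can be enforced locally — preserved.

lossy but dependency-preserving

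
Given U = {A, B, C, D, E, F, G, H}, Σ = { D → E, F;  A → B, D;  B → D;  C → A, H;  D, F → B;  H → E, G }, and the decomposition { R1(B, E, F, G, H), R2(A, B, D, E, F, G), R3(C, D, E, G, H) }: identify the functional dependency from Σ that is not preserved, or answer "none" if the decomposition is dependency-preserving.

C → A, H

Check C → A, H: no single fragment contains all of {A, C, H}, and the restricted closure of {C} across the fragments never reaches {A, H}.
D → E, F is preserved.
A → B, D is preserved.
B → D is preserved.
D, F → B is preserved.
H → E, G is preserved.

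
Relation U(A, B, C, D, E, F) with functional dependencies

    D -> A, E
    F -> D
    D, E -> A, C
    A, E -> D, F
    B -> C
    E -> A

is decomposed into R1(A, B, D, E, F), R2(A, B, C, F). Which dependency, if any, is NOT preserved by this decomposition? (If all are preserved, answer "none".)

D → A, E lies within R1.
F → D lies within R1.
D, E → A, C: restricted closure across fragments reaches A, C.
A, E → D, F lies within R1.
B → C lies within R2.
E → A lies within R1.
Every dependency is enforceable on the fragments, so the decomposition is dependency-preserving.

none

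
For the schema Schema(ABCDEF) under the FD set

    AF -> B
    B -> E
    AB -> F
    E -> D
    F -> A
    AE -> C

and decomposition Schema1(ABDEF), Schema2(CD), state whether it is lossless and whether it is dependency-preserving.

lossy and not dependency-preserving

Lossless test: (D)⁺ = {D}, which is a superkey of neither fragment — lossy.
Dependency preservation: the restricted closure of {AE} across the fragments never reaches {C}, so AE → C cannot be enforced without a join — not preserved.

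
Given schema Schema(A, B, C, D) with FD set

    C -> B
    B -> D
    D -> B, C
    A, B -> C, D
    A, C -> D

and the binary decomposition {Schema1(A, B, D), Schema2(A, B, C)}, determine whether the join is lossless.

Yes

Common attributes: Schema1 ∩ Schema2 = {A, B}.
Closure of {A, B}: B → D applies, adding D; D → B, C applies, adding C. So (A, B)⁺ = {A, B, C, D}.
This closure contains every attribute of Schema1, so Schema1 ∩ Schema2 → Schema1. The join is lossless.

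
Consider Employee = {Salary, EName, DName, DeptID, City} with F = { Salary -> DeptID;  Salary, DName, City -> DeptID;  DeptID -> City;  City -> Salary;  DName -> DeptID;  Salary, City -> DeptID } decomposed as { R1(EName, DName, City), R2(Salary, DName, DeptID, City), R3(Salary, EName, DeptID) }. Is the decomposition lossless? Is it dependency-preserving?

lossless and dependency-preserving

Lossless test (chase): Rows 2 and 3 agree on DeptID; apply DeptID→City and equate their City entries. Rows 1 and 2 agree on City; apply City→Salary and equate their Salary entries. Rows 1 and 2 agree on DName; apply DName→DeptID and equate their DeptID entries. Row 1 is now all distinguished symbols — the join is lossless.
Dependency preservation: every FD's attributes lie within a single fragment, so each can be enforced locally — preserved.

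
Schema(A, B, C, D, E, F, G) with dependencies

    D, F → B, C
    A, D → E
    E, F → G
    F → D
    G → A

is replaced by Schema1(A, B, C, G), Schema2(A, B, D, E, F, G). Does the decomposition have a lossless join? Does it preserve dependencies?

lossy and not dependency-preserving

Lossless test: (A, B, G)⁺ = {A, B, G}, which is a superkey of neither fragment — lossy.
Dependency preservation: the restricted closure of {D, F} across the fragments never reaches {B, C}, so D, F → B, C cannot be enforced without a join — not preserved.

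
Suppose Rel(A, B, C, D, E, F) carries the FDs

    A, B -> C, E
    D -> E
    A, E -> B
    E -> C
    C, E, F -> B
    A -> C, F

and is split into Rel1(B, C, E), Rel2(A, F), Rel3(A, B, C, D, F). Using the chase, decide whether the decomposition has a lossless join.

Chase test. Columns are A, B, C, D, E, F; row i has aⱼ where attribute j ∈ Reli, else bᵢⱼ.
Initial tableau (one row per fragment):
  row 1: b11 a2 a3 b14 a5 b16
  row 2: a1 b22 b23 b24 b25 a6
  row 3: a1 a2 a3 a4 b35 a6
Rows 2 and 3 agree on A; apply A→C, F and equate their C, F entries.
No row becomes fully distinguished — the join is lossy.

No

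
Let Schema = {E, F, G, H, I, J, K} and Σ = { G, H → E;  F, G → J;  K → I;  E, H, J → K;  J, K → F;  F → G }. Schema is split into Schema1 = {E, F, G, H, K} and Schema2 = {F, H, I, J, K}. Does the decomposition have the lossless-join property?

Common attributes: Schema1 ∩ Schema2 = {F, H, K}.
Closure of {F, H, K}: K → I applies, adding I; F → G applies, adding G; G, H → E applies, adding E; F, G → J applies, adding J. So (F, H, K)⁺ = {E, F, G, H, I, J, K}.
This closure contains every attribute of Schema1, so Schema1 ∩ Schema2 → Schema1. The join is lossless.

Yes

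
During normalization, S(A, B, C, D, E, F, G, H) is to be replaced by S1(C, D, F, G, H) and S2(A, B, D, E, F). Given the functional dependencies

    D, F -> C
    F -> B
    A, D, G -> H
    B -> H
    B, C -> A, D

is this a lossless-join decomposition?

Common attributes: S1 ∩ S2 = {D, F}.
Closure of {D, F}: D, F → C applies, adding C; F → B applies, adding B; B → H applies, adding H; B, C → A, D applies, adding A. So (D, F)⁺ = {A, B, C, D, F, H}.
The closure contains neither all of S1 = {C, D, F, G, H} nor all of S2 = {A, B, D, E, F}, so the common attributes are not a superkey of either fragment. The join is lossy.

No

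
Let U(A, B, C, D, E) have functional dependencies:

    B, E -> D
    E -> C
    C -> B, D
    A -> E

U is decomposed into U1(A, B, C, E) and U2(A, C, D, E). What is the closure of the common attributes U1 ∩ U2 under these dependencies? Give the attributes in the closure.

A, B, C, D, E

U1 ∩ U2 = {A, C, E}.
C → B, D applies, adding B, D
Closure: {A, B, C, D, E}.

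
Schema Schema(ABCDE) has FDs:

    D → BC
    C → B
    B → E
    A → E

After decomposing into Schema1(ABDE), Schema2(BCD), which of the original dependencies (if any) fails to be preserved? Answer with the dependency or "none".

none

D → BC lies within Schema2.
C → B lies within Schema2.
B → E lies within Schema1.
A → E lies within Schema1.
Every dependency is enforceable on the fragments, so the decomposition is dependency-preserving.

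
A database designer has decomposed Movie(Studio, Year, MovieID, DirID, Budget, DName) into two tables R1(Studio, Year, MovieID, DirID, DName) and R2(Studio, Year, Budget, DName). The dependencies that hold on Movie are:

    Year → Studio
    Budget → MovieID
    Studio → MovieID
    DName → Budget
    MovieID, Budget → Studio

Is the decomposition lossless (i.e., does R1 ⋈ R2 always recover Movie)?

Yes

Common attributes: R1 ∩ R2 = {Studio, Year, DName}.
Closure of {Studio, Year, DName}: Studio → MovieID applies, adding MovieID; DName → Budget applies, adding Budget. So (Studio, Year, DName)⁺ = {Studio, Year, MovieID, Budget, DName}.
This closure contains every attribute of R2, so R1 ∩ R2 → R2. The join is lossless.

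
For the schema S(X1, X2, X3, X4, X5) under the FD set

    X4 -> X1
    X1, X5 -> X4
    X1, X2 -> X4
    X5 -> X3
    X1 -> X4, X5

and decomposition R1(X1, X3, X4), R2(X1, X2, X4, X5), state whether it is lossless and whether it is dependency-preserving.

lossless but not dependency-preserving

Lossless test: (X1, X4)⁺ = {X1, X3, X4, X5}, which contains all of one fragment — lossless.
Dependency preservation: the restricted closure of {X5} across the fragments never reaches {X3}, so X5 → X3 cannot be enforced without a join — not preserved.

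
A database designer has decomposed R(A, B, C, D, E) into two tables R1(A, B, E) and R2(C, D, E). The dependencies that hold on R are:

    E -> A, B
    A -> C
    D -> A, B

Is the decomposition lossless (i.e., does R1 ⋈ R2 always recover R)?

Yes

Common attributes: R1 ∩ R2 = {E}.
Closure of {E}: E → A, B applies, adding A, B; A → C applies, adding C. So (E)⁺ = {A, B, C, E}.
This closure contains every attribute of R1, so R1 ∩ R2 → R1. The join is lossless.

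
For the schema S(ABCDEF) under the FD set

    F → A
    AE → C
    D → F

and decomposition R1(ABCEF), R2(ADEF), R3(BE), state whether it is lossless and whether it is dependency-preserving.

lossy but dependency-preserving

Lossless test (chase): Rows 1 and 2 agree on AE; apply AE→C and equate their C entries. No row becomes fully distinguished — the join is lossy.
Dependency preservation: every FD's attributes lie within a single fragment, so each can be enforced locally — preserved.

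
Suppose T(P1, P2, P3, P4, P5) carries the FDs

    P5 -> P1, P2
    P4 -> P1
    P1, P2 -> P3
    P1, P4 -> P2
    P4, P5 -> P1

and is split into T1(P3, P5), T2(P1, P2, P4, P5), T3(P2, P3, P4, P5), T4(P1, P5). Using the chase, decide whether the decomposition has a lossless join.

Yes

Chase test. Columns are P1, P2, P3, P4, P5; row i has aⱼ where attribute j ∈ Ti, else bᵢⱼ.
Initial tableau (one row per fragment):
  row 1: b11 b12 a3 b14 a5
  row 2: a1 a2 b23 a4 a5
  row 3: b31 a2 a3 a4 a5
  row 4: a1 b42 b43 b44 a5
Rows 1 and 2 agree on P5; apply P5→P1, P2 and equate their P1, P2 entries.
Rows 1 and 3 agree on P5; apply P5→P1, P2 and equate their P1, P2 entries.
Rows 1 and 4 agree on P5; apply P5→P1, P2 and equate their P1, P2 entries.
Rows 1 and 2 agree on P1, P2; apply P1, P2→P3 and equate their P3 entries.
Rows 1 and 4 agree on P1, P2; apply P1, P2→P3 and equate their P3 entries.
Row 2 is now all distinguished symbols — the join is lossless.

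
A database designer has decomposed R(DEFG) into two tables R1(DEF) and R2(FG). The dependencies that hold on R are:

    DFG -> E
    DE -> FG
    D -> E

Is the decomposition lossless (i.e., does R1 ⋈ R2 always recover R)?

Common attributes: R1 ∩ R2 = {F}.
No dependency enlarges {F}, so (F)⁺ = {F}.
The closure contains neither all of R1 = {DEF} nor all of R2 = {FG}, so the common attributes are not a superkey of either fragment. The join is lossy.

No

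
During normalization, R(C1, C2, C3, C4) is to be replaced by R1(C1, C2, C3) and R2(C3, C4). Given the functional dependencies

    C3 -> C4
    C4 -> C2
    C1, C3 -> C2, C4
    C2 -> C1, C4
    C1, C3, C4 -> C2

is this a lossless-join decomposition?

Yes

Common attributes: R1 ∩ R2 = {C3}.
Closure of {C3}: C3 → C4 applies, adding C4; C4 → C2 applies, adding C2; C2 → C1, C4 applies, adding C1. So (C3)⁺ = {C1, C2, C3, C4}.
This closure contains every attribute of R1, so R1 ∩ R2 → R1. The join is lossless.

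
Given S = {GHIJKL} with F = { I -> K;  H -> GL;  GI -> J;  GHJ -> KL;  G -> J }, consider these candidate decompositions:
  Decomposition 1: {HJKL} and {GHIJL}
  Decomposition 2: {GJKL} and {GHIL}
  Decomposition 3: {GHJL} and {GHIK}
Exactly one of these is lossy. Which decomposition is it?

Decomposition 1: common = {HJL}, closure = {GHJKL} → lossless.
Decomposition 2: common = {GL}, closure = {GJL} → lossy.
Decomposition 3: common = {GH}, closure = {GHJKL} → lossless.

Decomposition 2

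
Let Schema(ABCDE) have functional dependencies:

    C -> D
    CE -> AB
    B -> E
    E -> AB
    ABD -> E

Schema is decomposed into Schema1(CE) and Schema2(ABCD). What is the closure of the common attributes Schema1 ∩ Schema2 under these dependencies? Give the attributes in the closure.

CD

Schema1 ∩ Schema2 = {C}.
C → D applies, adding D
Closure: {CD}.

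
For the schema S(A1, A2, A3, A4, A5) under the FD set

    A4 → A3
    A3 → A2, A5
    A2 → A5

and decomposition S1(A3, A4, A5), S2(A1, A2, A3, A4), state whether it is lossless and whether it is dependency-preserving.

lossless but not dependency-preserving

Lossless test: (A3, A4)⁺ = {A2, A3, A4, A5}, which contains all of one fragment — lossless.
Dependency preservation: the restricted closure of {A2} across the fragments never reaches {A5}, so A2 → A5 cannot be enforced without a join — not preserved.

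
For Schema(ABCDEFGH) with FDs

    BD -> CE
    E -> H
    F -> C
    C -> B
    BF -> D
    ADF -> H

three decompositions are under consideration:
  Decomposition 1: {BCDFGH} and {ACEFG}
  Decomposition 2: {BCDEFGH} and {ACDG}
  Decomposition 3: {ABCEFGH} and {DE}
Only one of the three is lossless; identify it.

Decomposition 1

Decomposition 1: common = {CFG}, closure = {BCDEFGH} → lossless.
Decomposition 2: common = {CDG}, closure = {BCDEGH} → lossy.
Decomposition 3: common = {E}, closure = {EH} → lossy.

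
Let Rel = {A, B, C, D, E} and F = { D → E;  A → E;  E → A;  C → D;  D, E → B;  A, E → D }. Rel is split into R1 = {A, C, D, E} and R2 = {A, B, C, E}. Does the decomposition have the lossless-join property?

Yes

Common attributes: R1 ∩ R2 = {A, C, E}.
Closure of {A, C, E}: C → D applies, adding D; D, E → B applies, adding B. So (A, C, E)⁺ = {A, B, C, D, E}.
This closure contains every attribute of R1, so R1 ∩ R2 → R1. The join is lossless.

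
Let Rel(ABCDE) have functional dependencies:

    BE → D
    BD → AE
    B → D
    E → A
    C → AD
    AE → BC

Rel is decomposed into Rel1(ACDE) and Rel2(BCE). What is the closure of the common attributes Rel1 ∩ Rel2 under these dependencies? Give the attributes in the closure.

ABCDE

Rel1 ∩ Rel2 = {CE}.
E → A applies, adding A
C → AD applies, adding D
AE → BC applies, adding B
Closure: {ABCDE}.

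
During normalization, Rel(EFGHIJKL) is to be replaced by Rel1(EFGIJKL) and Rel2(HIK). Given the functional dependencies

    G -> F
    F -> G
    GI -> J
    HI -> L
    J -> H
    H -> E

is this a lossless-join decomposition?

Common attributes: Rel1 ∩ Rel2 = {IK}.
No dependency enlarges {IK}, so (IK)⁺ = {IK}.
The closure contains neither all of Rel1 = {EFGIJKL} nor all of Rel2 = {HIK}, so the common attributes are not a superkey of either fragment. The join is lossy.

No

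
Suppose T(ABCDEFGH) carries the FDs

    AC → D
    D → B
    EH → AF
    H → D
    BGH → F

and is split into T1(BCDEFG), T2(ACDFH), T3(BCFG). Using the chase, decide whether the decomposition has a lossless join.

Chase test. Columns are ABCDEFGH; row i has aⱼ where attribute j ∈ Ti, else bᵢⱼ.
Initial tableau (one row per fragment):
  row 1: b11 a2 a3 a4 a5 a6 a7 b18
  row 2: a1 b22 a3 a4 b25 a6 b27 a8
  row 3: b31 a2 a3 b34 b35 a6 a7 b38
Rows 1 and 2 agree on D; apply D→B and equate their B entries.
No row becomes fully distinguished — the join is lossy.

No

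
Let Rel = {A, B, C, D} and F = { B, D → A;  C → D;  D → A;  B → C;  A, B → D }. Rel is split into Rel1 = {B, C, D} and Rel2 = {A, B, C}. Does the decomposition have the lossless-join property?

Yes

Common attributes: Rel1 ∩ Rel2 = {B, C}.
Closure of {B, C}: C → D applies, adding D; D → A applies, adding A. So (B, C)⁺ = {A, B, C, D}.
This closure contains every attribute of Rel1, so Rel1 ∩ Rel2 → Rel1. The join is lossless.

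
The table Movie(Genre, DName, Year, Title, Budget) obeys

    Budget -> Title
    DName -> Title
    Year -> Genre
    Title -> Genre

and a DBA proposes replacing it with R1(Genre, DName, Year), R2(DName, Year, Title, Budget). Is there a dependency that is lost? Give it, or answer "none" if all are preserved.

Check Title → Genre: no single fragment contains all of {Genre, Title}, and the restricted closure of {Title} across the fragments never reaches {Genre}.
Budget → Title is preserved.
DName → Title is preserved.
Year → Genre is preserved.

Title -> Genre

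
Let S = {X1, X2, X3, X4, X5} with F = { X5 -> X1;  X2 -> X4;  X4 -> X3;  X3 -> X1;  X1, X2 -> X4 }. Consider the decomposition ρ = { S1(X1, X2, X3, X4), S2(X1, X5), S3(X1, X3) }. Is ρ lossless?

No

Chase test. Columns are X1, X2, X3, X4, X5; row i has aⱼ where attribute j ∈ Si, else bᵢⱼ.
Initial tableau (one row per fragment):
  row 1: a1 a2 a3 a4 b15
  row 2: a1 b22 b23 b24 a5
  row 3: a1 b32 a3 b34 b35
No row becomes fully distinguished — the join is lossy.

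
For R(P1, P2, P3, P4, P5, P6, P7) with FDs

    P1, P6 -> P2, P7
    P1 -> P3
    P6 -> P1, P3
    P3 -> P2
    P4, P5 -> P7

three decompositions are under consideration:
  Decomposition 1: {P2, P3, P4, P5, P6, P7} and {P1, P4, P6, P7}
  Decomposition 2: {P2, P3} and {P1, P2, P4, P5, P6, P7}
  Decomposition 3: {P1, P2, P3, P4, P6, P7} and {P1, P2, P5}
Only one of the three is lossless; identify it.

Decomposition 1

Decomposition 1: common = {P4, P6, P7}, closure = {P1, P2, P3, P4, P6, P7} → lossless.
Decomposition 2: common = {P2}, closure = {P2} → lossy.
Decomposition 3: common = {P1, P2}, closure = {P1, P2, P3} → lossy.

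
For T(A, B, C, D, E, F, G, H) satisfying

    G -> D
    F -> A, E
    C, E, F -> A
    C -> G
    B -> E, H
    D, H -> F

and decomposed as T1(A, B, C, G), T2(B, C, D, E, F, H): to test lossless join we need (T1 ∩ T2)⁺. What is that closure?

T1 ∩ T2 = {B, C}.
C → G applies, adding G
B → E, H applies, adding E, H
G → D applies, adding D
D, H → F applies, adding F
F → A, E applies, adding A
Closure: {A, B, C, D, E, F, G, H}.

A, B, C, D, E, F, G, H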